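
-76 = -76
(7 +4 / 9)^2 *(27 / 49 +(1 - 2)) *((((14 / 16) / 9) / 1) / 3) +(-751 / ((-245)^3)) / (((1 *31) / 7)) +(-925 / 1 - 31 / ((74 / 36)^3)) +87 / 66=-294607215130967614241 / 317445034823878500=-928.06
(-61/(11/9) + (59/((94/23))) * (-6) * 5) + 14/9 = -2240134/4653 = -481.44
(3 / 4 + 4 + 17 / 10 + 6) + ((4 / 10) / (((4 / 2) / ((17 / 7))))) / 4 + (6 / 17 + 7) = 2371 / 119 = 19.92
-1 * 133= -133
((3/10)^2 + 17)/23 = 1709/2300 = 0.74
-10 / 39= -0.26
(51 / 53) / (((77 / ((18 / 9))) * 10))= 0.00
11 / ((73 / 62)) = 682 / 73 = 9.34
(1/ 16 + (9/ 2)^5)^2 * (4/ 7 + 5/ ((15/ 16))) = 108097638631/ 5376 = 20107447.66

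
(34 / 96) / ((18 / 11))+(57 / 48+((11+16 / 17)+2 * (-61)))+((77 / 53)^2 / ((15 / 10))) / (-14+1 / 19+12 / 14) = -108.76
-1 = -1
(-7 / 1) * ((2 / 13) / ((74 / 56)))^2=-21952 / 231361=-0.09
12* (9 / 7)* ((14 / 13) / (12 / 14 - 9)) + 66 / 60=-2323 / 2470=-0.94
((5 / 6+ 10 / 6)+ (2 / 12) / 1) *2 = 16 / 3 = 5.33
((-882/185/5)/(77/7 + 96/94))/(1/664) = -27525456/522625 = -52.67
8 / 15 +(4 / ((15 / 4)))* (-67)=-1064 / 15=-70.93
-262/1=-262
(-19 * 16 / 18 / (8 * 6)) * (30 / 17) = -95 / 153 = -0.62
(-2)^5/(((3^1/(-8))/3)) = 256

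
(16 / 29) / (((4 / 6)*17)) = 24 / 493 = 0.05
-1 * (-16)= 16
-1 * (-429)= 429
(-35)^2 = 1225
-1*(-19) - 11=8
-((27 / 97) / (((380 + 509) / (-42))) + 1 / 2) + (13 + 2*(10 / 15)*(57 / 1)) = 2180787 / 24638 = 88.51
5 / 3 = 1.67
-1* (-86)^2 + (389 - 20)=-7027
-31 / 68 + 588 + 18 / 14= 280283 / 476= 588.83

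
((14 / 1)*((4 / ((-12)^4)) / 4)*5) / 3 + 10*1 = 311075 / 31104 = 10.00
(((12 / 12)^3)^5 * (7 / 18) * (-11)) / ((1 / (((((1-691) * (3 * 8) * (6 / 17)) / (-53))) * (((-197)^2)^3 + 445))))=-24844322600701332960 / 901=-27574164928636329.59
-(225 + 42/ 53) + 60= -8787/ 53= -165.79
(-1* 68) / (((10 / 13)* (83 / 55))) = -4862 / 83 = -58.58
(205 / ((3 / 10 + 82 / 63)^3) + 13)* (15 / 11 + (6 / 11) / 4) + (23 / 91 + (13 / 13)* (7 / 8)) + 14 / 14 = 72149473933105 / 747833434712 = 96.48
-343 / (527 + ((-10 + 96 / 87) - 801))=1421 / 1172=1.21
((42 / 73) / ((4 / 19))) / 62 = 399 / 9052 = 0.04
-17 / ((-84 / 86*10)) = 731 / 420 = 1.74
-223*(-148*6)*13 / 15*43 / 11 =36898472 / 55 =670881.31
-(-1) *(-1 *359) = -359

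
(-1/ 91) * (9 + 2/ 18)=-82/ 819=-0.10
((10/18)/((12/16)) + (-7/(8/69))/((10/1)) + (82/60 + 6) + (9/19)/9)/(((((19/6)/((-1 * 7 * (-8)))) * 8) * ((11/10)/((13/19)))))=720629/246924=2.92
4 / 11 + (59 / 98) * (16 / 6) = 1.97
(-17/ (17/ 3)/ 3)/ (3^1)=-1/ 3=-0.33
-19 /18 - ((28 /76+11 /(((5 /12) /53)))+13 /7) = -16787699 /11970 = -1402.48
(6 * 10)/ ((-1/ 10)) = -600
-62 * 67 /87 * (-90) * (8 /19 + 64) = 152534880 /551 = 276832.81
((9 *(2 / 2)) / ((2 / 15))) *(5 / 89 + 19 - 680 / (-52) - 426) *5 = -153800100 / 1157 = -132930.08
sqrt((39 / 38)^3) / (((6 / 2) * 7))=13 * sqrt(1482) / 10108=0.05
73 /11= 6.64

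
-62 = -62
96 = 96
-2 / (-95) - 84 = -7978 / 95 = -83.98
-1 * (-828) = 828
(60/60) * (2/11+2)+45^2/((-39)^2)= 6531/1859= 3.51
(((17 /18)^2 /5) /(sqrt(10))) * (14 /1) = 2023 * sqrt(10) /8100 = 0.79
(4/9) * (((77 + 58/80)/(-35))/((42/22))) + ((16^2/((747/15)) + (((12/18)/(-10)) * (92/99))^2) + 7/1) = 208564320187/17937300150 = 11.63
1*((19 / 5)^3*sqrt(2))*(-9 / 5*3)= -185193*sqrt(2) / 625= -419.04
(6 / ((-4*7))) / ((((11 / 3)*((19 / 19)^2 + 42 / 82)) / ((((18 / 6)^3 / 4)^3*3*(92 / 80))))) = -501148863 / 12221440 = -41.01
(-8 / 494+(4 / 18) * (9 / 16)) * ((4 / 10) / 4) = 43 / 3952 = 0.01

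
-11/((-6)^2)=-11/36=-0.31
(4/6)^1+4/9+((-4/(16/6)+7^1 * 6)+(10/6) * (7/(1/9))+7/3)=2681/18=148.94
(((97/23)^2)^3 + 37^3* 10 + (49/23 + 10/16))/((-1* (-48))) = 606543990106693/56845781376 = 10669.99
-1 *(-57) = 57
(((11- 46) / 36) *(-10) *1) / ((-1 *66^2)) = -0.00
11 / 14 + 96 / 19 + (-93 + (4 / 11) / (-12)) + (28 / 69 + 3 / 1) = -83.79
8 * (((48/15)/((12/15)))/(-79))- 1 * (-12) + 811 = 64985/79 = 822.59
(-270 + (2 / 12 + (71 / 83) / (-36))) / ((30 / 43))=-34672319 / 89640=-386.80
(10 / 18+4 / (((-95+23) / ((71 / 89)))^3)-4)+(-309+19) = -19303382559383 / 65782067328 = -293.44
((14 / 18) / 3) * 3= 0.78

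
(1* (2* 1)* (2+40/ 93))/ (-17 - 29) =-226/ 2139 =-0.11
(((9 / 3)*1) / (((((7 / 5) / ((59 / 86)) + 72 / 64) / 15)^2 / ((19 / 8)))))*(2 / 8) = 2232191250 / 55815841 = 39.99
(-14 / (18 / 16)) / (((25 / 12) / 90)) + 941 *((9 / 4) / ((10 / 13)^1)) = 88593 / 40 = 2214.82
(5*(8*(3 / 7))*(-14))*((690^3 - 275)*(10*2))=-1576841880000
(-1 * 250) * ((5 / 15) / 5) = -50 / 3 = -16.67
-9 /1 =-9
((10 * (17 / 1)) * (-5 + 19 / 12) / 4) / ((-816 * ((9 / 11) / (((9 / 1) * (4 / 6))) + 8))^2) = -24805 / 7529891328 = -0.00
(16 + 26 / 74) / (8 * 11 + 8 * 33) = 55 / 1184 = 0.05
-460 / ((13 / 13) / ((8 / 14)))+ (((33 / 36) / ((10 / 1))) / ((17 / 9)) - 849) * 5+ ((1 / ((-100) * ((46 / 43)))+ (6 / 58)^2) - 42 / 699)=-120878522794269 / 26816168050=-4507.67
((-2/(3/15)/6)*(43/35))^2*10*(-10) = -184900/441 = -419.27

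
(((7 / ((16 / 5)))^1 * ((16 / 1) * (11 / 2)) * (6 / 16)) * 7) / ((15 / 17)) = 9163 / 16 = 572.69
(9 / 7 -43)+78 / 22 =-2939 / 77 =-38.17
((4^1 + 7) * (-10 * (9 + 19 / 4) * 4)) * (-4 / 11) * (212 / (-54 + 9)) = -10364.44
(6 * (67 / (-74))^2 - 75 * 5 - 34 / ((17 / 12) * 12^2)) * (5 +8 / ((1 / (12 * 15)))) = -2197280005 / 4107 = -535008.52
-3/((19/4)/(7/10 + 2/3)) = -82/95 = -0.86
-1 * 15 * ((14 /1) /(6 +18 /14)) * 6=-2940 /17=-172.94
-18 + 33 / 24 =-133 / 8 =-16.62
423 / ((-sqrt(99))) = -141 * sqrt(11) / 11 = -42.51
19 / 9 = 2.11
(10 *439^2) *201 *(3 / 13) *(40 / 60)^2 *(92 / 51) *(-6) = -95034579520 / 221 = -430020721.81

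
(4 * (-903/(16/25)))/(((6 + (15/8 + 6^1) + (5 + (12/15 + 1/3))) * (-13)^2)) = -96750/57967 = -1.67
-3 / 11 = -0.27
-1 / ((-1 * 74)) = 1 / 74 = 0.01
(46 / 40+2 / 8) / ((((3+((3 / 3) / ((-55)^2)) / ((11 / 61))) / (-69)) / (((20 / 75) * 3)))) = -1285746 / 49943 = -25.74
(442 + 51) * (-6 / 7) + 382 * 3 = 5064 / 7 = 723.43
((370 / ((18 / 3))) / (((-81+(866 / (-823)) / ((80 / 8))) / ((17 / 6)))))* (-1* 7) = 90591725 / 6007464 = 15.08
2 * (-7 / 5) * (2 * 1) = -28 / 5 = -5.60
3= 3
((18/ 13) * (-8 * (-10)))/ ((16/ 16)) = 1440/ 13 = 110.77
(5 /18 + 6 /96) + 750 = 108049 /144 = 750.34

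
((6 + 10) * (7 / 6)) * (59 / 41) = 3304 / 123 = 26.86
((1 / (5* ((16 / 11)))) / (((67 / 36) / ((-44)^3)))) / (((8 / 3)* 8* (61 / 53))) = -20951271 / 81740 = -256.32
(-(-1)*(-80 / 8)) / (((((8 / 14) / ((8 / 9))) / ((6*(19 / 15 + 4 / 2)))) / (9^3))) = -222264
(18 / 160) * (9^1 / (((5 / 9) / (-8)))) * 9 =-6561 / 50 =-131.22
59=59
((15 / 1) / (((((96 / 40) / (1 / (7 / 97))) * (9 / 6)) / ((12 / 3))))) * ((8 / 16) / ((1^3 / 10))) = 24250 / 21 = 1154.76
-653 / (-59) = 653 / 59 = 11.07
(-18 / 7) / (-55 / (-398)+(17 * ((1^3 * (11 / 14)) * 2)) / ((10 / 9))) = -17910 / 168421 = -0.11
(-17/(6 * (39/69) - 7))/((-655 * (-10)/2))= 391/271825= 0.00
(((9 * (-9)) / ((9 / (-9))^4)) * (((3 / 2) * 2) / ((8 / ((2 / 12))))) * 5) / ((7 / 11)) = -4455 / 112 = -39.78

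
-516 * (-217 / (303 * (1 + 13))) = 2666 / 101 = 26.40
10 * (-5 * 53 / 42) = -1325 / 21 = -63.10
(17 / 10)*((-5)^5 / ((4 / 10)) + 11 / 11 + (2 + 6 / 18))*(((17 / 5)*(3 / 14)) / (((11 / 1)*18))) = -2708219 / 55440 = -48.85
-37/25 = -1.48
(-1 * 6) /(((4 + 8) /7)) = -7 /2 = -3.50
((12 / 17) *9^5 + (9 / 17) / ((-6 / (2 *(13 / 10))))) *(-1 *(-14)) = 583539.85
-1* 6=-6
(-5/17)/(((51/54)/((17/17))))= -90/289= -0.31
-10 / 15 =-2 / 3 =-0.67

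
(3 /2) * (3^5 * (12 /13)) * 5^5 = 1051442.31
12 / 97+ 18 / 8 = 2.37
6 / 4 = 3 / 2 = 1.50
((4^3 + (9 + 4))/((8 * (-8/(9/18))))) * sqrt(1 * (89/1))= -77 * sqrt(89)/128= -5.68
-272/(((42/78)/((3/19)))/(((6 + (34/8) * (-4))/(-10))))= -58344/665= -87.74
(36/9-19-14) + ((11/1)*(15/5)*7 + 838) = 1040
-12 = -12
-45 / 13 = -3.46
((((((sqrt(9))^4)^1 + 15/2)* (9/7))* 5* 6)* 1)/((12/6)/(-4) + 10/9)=430110/77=5585.84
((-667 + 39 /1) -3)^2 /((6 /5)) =1990805 /6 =331800.83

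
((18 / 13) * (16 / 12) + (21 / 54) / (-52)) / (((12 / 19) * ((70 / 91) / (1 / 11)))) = 32699 / 95040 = 0.34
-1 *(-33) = 33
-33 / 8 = -4.12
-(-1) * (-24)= -24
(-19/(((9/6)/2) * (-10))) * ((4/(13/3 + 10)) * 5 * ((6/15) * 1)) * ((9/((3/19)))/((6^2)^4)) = 361/7523280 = 0.00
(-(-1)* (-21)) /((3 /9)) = -63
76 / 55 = 1.38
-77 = -77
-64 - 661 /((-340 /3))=-58.17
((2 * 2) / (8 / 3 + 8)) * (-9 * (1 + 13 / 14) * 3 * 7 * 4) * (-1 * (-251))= -548937 / 4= -137234.25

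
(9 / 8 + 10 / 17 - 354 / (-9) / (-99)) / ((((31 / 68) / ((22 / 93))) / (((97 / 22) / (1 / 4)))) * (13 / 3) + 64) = 10311682 / 505217493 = 0.02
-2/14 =-1/7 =-0.14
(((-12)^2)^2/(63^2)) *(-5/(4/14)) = -640/7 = -91.43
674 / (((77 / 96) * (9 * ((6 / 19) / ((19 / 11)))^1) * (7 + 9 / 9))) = 486628 / 7623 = 63.84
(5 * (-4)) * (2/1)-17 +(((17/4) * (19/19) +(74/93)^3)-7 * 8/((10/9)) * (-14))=10510593829/16087140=653.35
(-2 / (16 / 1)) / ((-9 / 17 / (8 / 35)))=17 / 315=0.05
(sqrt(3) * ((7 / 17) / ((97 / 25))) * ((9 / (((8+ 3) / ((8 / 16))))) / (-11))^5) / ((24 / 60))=-51667875 * sqrt(3) / 2737332042691136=-0.00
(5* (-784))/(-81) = 3920/81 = 48.40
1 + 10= 11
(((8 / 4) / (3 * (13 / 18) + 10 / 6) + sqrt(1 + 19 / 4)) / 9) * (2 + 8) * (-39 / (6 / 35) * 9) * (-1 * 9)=245700 / 23 + 20475 * sqrt(23) / 2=59779.93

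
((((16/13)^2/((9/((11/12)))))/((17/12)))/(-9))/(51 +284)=-2816/77958855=-0.00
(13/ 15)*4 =52/ 15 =3.47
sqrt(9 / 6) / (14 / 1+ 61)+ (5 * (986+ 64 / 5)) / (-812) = -2497 / 406+ sqrt(6) / 150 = -6.13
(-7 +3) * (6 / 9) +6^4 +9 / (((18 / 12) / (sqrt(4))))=3916 / 3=1305.33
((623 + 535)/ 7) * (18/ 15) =6948/ 35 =198.51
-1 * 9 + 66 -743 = -686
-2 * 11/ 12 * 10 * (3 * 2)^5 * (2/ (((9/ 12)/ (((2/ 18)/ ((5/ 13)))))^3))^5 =-619074330018002266470326730752/ 222613503278630288104248046875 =-2.78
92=92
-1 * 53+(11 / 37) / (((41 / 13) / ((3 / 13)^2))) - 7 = -1183161 / 19721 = -59.99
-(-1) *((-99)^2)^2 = 96059601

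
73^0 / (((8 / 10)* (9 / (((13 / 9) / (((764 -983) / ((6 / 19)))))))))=-65 / 224694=-0.00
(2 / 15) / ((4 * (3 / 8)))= 4 / 45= 0.09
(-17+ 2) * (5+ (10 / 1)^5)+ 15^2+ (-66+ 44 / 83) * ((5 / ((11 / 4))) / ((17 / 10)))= -2116387150 / 1411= -1499920.02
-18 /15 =-6 /5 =-1.20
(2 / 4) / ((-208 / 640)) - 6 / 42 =-153 / 91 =-1.68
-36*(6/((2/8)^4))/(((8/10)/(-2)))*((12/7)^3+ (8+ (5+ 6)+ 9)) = 1566535680/343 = 4567159.42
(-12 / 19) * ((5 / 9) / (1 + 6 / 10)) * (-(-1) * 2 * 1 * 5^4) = -15625 / 57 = -274.12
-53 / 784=-0.07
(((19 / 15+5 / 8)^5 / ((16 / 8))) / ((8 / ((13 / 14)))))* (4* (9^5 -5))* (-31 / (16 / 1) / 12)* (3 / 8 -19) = 534239974221844429669 / 535088332800000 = 998414.54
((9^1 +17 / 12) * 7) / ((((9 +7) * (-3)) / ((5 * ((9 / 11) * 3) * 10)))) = -65625 / 352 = -186.43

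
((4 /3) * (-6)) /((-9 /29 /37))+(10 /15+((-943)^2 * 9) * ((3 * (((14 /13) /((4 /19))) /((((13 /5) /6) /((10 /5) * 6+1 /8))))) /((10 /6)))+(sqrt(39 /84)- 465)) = sqrt(91) /14+25089710305823 /12168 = 2061942004.78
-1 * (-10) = 10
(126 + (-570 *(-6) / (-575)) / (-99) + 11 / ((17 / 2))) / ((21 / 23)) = 2738752 / 19635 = 139.48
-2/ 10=-0.20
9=9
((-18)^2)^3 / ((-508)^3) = -531441 / 2048383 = -0.26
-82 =-82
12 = 12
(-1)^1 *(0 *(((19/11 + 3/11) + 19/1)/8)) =0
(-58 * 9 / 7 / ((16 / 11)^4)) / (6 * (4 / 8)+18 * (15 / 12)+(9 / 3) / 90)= -57319515 / 87851008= -0.65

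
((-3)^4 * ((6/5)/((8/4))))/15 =3.24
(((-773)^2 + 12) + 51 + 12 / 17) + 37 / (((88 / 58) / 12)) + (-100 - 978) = 111602973 / 187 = 596807.34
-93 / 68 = -1.37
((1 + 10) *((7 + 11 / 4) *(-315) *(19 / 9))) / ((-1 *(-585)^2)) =1463 / 7020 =0.21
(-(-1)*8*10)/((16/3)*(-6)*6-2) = -40/97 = -0.41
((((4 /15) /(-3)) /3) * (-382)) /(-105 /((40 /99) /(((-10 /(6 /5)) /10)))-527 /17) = 24448 /400815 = 0.06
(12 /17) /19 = 12 /323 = 0.04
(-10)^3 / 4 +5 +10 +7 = -228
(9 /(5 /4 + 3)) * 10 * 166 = 59760 /17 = 3515.29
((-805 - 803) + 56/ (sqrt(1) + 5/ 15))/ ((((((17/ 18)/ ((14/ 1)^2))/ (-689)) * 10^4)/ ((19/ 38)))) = 237913767/ 21250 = 11195.94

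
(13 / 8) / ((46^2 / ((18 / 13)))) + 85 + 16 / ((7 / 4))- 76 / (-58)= 164008755 / 1718192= 95.45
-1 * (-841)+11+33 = 885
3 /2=1.50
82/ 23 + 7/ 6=653/ 138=4.73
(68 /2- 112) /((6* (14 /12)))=-78 /7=-11.14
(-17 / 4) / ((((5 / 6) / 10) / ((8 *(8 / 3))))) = -1088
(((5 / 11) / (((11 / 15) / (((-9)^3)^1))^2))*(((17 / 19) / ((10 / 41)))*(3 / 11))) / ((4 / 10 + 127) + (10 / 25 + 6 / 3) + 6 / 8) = 2500297044750 / 726325369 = 3442.39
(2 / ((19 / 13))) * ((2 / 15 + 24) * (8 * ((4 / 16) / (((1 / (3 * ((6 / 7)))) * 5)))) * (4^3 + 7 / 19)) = 138130512 / 63175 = 2186.47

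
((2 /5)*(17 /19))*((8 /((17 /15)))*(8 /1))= 384 /19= 20.21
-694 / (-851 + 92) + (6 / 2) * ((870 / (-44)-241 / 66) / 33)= -10145 / 8349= -1.22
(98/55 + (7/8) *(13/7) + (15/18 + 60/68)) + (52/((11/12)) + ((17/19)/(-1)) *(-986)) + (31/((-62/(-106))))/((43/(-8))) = 17127134053/18333480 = 934.20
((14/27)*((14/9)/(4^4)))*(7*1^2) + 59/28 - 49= -5102543/108864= -46.87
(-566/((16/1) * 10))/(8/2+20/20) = -283/400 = -0.71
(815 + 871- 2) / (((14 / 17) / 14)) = 28628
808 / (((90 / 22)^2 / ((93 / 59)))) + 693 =30629533 / 39825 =769.10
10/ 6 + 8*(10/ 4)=65/ 3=21.67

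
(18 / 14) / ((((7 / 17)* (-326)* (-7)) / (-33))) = -5049 / 111818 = -0.05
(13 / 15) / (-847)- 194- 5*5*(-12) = 1346717 / 12705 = 106.00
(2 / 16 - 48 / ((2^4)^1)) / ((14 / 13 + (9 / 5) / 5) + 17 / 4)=-7475 / 14786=-0.51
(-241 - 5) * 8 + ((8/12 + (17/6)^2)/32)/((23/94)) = -1966.89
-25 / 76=-0.33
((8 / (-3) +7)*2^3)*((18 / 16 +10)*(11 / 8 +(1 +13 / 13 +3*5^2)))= 241813 / 8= 30226.62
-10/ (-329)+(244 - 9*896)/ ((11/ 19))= -48882710/ 3619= -13507.24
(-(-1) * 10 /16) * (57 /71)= 285 /568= 0.50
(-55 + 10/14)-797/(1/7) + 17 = -39314/7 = -5616.29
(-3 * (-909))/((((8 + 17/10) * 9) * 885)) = 202/5723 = 0.04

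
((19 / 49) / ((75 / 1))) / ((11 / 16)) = 304 / 40425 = 0.01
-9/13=-0.69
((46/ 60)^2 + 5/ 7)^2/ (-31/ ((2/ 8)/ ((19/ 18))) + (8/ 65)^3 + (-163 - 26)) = -147834392173/ 27893806259760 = -0.01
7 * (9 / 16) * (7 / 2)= 441 / 32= 13.78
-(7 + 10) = -17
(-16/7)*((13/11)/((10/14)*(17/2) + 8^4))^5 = -456434940416/100605030277646751937056454599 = -0.00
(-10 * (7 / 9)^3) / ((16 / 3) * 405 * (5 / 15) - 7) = -3430 / 519777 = -0.01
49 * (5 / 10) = 49 / 2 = 24.50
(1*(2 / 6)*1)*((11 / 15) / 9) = 11 / 405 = 0.03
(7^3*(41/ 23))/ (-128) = -14063/ 2944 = -4.78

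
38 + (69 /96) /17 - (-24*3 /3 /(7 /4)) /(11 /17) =2481323 /41888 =59.24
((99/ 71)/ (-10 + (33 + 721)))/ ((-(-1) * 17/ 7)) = 231/ 299336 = 0.00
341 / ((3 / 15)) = 1705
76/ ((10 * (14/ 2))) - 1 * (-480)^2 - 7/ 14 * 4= -8064032/ 35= -230400.91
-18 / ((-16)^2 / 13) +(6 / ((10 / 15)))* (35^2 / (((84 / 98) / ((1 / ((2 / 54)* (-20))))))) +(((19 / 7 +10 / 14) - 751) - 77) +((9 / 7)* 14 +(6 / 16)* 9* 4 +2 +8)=-16260931 / 896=-18148.36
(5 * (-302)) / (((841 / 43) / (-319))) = 714230 / 29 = 24628.62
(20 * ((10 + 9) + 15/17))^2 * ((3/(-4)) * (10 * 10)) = -3427320000/289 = -11859238.75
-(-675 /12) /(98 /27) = 6075 /392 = 15.50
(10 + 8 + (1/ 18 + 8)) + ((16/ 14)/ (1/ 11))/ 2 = 4075/ 126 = 32.34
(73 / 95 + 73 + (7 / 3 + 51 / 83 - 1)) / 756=1791067 / 17883180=0.10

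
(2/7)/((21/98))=4/3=1.33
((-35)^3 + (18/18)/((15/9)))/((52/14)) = -750302/65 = -11543.11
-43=-43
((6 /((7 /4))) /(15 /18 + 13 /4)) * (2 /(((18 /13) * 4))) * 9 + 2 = 1622 /343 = 4.73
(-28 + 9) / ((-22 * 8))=0.11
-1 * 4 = -4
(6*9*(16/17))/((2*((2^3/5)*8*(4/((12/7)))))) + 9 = 4689/476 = 9.85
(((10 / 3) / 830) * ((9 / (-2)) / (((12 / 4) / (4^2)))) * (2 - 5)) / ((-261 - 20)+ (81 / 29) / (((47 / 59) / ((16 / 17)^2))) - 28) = -3151256 / 3333662879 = -0.00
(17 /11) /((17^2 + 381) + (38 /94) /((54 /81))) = 1598 /693407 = 0.00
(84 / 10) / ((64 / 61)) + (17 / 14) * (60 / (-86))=344781 / 48160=7.16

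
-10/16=-5/8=-0.62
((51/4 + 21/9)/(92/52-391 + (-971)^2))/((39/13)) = 2353/441067428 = 0.00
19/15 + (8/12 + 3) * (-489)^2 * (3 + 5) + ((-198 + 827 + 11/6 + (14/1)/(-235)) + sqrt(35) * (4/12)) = 7014850.01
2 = 2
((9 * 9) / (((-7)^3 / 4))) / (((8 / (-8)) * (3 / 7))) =108 / 49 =2.20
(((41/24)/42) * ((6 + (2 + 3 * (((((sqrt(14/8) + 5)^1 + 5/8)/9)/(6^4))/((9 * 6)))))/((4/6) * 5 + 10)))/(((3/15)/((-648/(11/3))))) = -5564807/258048 - 41 * sqrt(7)/6386688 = -21.57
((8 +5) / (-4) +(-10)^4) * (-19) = -759753 / 4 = -189938.25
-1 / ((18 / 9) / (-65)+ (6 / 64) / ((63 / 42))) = -1040 / 33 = -31.52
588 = 588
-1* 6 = -6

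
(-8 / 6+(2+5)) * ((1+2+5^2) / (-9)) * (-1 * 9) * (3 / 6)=238 / 3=79.33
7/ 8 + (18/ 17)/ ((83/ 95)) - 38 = -405387/ 11288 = -35.91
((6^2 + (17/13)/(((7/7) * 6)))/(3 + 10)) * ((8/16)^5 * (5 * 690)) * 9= 14619375/5408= 2703.29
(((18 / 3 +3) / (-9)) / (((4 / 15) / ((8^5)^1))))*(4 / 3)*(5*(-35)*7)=200704000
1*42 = 42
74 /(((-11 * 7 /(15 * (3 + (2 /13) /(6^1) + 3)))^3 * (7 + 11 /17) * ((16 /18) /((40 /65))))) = -1836693759375 /169507507169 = -10.84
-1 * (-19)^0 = -1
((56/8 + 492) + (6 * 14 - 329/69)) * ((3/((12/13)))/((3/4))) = 518674/207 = 2505.67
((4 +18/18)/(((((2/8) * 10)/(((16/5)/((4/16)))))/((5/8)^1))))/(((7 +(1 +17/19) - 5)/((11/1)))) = 1672/37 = 45.19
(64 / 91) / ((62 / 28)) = 128 / 403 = 0.32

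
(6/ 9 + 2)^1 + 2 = 14/ 3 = 4.67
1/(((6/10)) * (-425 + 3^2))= -5/1248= -0.00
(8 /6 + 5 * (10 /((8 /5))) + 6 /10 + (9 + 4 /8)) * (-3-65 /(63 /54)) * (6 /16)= -1052571 /1120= -939.80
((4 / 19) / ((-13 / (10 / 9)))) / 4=-0.00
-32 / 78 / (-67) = 16 / 2613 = 0.01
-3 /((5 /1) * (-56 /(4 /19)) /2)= 3 /665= 0.00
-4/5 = -0.80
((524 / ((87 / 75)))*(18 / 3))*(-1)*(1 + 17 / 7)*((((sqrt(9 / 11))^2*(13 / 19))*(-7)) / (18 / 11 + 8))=110354400 / 29203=3778.87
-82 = -82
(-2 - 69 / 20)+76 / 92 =-2127 / 460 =-4.62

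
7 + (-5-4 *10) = -38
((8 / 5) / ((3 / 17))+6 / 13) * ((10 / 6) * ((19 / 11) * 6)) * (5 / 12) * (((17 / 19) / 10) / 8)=15793 / 20592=0.77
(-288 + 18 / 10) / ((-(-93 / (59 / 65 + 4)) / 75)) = -456489 / 403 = -1132.73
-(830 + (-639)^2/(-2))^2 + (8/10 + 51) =-41343292178.45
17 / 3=5.67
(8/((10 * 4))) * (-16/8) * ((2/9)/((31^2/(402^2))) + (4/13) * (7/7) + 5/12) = -1142173/74958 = -15.24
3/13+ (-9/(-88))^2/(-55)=1276707/5536960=0.23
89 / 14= 6.36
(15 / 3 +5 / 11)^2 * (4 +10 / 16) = 16650 / 121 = 137.60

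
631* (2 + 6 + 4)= 7572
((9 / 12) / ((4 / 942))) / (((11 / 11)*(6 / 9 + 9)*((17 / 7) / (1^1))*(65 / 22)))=2.55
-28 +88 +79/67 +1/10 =41057/670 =61.28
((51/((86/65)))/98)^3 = 36429280875/598650818752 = 0.06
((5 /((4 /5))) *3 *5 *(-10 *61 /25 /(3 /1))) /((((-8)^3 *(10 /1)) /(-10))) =-1525 /1024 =-1.49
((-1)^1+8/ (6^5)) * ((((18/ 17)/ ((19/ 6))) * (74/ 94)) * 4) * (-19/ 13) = 143708/ 93483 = 1.54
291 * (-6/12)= -291/2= -145.50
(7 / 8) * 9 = 63 / 8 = 7.88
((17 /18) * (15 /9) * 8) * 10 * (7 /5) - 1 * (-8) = 4976 /27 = 184.30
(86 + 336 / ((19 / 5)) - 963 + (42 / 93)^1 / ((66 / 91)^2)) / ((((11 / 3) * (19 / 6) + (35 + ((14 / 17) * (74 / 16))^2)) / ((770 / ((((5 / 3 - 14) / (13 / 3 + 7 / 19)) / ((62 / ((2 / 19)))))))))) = 43829440831731520 / 19668862301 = 2228366.86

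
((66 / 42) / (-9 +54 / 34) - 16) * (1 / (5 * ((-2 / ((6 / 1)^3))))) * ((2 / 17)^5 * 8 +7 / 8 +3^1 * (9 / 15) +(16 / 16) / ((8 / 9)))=2314598834022 / 1739324825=1330.75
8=8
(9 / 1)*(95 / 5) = 171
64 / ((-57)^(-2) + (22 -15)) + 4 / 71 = 1856804 / 201853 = 9.20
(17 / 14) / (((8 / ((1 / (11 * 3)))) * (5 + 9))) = 17 / 51744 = 0.00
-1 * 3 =-3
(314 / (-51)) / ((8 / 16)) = -628 / 51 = -12.31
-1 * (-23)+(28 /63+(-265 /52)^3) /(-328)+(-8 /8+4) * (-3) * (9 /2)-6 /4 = -18.60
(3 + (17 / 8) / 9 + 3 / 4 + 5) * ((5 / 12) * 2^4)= 3235 / 54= 59.91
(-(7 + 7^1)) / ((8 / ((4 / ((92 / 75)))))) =-525 / 92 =-5.71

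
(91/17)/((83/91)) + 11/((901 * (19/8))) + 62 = 96440645/1420877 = 67.87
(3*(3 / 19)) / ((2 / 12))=54 / 19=2.84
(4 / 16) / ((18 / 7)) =7 / 72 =0.10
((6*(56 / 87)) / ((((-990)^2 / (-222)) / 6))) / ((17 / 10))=-8288 / 2684385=-0.00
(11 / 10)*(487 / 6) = 5357 / 60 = 89.28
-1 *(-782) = 782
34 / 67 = 0.51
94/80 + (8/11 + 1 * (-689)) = -302323/440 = -687.10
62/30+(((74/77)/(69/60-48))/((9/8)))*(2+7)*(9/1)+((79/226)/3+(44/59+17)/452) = 7171996409/9620347660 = 0.75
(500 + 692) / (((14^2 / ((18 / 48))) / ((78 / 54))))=1937 / 588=3.29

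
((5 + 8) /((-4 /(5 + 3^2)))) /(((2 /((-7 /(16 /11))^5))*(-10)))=-246317358287 /41943040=-5872.66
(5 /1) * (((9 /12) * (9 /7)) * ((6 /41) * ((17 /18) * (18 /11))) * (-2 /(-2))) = 6885 /6314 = 1.09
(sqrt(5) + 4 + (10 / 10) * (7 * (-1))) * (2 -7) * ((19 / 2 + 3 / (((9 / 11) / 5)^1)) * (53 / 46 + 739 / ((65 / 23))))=131146269 / 1196 -43715423 * sqrt(5) / 1196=27922.75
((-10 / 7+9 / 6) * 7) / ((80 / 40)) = 0.25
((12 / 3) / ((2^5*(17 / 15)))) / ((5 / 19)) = 0.42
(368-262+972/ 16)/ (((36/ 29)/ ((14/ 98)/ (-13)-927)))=-815868397/ 6552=-124522.04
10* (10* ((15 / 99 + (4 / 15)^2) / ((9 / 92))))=202768 / 891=227.57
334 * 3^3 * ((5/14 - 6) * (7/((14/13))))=-4630743/14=-330767.36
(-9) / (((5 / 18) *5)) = -162 / 25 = -6.48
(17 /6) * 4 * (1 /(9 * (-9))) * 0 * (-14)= 0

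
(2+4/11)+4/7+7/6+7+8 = 8825/462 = 19.10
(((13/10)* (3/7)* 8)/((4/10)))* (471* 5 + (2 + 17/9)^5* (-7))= -5943410980/137781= -43136.65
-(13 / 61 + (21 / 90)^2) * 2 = -0.54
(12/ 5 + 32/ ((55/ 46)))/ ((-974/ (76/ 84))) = -15238/ 562485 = -0.03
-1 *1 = -1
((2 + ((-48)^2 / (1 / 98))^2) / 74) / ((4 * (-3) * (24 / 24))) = -25491013633 / 444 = -57412192.87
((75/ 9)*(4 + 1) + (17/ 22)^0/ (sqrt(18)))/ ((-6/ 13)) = -1625/ 18 - 13*sqrt(2)/ 36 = -90.79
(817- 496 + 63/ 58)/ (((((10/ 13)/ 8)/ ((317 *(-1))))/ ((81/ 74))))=-6235736481/ 5365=-1162299.44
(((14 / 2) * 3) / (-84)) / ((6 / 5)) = -5 / 24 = -0.21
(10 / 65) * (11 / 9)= 22 / 117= 0.19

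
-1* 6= -6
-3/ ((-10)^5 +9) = 3/ 99991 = 0.00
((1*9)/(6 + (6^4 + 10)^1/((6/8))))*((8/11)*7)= 0.03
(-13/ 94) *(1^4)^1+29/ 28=1181/ 1316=0.90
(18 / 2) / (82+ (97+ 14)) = 9 / 193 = 0.05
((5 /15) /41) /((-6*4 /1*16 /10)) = -5 /23616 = -0.00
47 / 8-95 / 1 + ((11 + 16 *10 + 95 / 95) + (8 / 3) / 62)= 61691 / 744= 82.92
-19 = -19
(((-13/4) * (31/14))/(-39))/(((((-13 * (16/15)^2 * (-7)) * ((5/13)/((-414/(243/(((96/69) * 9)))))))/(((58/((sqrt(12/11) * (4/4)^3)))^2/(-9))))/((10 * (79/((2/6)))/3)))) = 566392475/21168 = 26757.01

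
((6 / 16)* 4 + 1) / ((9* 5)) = 0.06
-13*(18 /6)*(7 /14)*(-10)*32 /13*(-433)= -207840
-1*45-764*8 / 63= -8947 / 63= -142.02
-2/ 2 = -1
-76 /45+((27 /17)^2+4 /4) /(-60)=-9091 /5202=-1.75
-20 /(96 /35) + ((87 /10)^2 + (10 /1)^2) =101039 /600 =168.40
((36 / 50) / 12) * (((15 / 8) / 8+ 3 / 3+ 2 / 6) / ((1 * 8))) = 301 / 25600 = 0.01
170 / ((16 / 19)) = 1615 / 8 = 201.88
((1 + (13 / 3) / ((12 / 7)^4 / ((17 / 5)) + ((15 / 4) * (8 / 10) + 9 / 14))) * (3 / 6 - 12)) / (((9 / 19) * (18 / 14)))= -7878347435 / 245304126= -32.12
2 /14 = 1 /7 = 0.14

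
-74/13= -5.69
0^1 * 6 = 0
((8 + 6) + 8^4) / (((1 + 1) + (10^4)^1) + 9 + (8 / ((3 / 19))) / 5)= 61650 / 150317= 0.41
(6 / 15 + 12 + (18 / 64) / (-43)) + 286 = 2052947 / 6880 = 298.39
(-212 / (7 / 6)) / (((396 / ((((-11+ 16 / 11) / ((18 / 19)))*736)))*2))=1852880 / 1089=1701.45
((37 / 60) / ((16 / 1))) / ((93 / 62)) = 37 / 1440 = 0.03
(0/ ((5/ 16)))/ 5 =0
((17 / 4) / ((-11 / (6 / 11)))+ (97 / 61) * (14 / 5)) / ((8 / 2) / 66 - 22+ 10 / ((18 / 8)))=-0.24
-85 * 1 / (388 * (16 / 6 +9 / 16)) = -204 / 3007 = -0.07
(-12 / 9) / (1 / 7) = -28 / 3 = -9.33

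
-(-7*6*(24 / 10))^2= -254016 / 25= -10160.64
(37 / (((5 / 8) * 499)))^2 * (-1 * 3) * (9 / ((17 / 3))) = -7096896 / 105825425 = -0.07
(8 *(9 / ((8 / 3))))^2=729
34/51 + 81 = 245/3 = 81.67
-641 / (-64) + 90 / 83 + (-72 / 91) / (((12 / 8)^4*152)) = 917438251 / 82660032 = 11.10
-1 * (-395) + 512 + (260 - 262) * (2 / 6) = 2719 / 3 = 906.33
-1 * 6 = -6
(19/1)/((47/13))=247/47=5.26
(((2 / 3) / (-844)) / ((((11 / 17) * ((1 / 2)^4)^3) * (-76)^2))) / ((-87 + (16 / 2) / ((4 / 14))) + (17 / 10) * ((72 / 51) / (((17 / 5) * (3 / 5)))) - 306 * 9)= 36992 / 120154649043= 0.00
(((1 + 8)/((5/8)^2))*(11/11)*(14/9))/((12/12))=896/25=35.84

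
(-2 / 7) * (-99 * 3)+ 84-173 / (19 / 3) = 18825 / 133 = 141.54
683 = 683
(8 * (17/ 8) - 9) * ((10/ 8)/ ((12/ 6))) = 5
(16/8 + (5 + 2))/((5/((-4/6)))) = -6/5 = -1.20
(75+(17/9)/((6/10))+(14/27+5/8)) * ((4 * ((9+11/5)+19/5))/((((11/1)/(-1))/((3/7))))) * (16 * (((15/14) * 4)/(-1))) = 622800/49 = 12710.20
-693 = -693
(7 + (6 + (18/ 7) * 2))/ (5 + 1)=127/ 42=3.02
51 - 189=-138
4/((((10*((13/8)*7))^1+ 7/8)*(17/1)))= 32/15589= 0.00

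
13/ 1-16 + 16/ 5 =1/ 5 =0.20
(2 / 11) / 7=2 / 77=0.03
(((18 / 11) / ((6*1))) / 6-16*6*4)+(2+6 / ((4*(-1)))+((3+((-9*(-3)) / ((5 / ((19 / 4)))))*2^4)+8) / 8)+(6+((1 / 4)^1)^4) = -4572841 / 14080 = -324.78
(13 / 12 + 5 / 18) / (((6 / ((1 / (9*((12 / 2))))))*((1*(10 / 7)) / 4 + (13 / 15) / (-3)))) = 1715 / 27864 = 0.06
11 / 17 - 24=-397 / 17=-23.35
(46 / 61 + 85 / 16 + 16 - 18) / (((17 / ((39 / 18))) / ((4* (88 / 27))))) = 7007 / 1037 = 6.76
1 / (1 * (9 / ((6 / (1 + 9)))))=1 / 15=0.07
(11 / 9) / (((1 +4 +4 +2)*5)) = 1 / 45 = 0.02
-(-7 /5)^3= 343 /125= 2.74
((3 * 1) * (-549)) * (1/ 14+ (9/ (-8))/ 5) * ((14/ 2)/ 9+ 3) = 133773/ 140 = 955.52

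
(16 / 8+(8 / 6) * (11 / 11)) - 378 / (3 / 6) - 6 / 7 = -15824 / 21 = -753.52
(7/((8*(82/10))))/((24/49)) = 1715/7872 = 0.22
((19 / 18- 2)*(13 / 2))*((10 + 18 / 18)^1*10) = -12155 / 18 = -675.28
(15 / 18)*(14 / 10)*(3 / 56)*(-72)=-4.50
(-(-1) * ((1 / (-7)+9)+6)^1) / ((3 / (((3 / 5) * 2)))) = 208 / 35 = 5.94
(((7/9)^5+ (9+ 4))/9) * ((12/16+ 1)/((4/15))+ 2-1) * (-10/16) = -118647155/17006112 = -6.98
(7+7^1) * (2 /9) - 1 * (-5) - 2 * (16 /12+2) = 13 /9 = 1.44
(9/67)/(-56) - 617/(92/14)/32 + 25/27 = -37477009/18639936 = -2.01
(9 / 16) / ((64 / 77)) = 693 / 1024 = 0.68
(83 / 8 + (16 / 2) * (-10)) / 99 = -557 / 792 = -0.70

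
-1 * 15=-15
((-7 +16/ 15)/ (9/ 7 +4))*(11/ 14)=-979/ 1110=-0.88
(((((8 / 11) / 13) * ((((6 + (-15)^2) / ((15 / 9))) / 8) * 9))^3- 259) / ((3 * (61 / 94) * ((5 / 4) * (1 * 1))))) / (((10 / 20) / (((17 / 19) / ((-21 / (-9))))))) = 203003323456 / 1591451875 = 127.56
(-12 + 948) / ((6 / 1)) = 156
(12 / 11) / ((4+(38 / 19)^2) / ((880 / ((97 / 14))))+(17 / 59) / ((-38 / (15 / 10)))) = 941640 / 44551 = 21.14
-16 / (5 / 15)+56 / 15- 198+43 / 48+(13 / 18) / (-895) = -31107977 / 128880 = -241.37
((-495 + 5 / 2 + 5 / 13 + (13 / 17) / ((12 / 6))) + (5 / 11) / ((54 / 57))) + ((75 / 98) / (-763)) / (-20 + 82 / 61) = -914588462798729 / 1861745633748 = -491.25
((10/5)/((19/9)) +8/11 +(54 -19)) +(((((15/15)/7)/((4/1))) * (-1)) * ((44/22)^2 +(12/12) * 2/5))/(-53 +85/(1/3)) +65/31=3551896731/91613060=38.77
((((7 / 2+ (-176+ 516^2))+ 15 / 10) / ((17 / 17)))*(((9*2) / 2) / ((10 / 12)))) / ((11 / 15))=43105770 / 11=3918706.36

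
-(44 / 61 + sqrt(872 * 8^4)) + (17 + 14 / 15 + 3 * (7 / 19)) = 318446 / 17385 - 128 * sqrt(218) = -1871.58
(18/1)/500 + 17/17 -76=-18741/250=-74.96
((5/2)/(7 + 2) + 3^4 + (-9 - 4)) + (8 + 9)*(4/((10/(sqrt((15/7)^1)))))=34*sqrt(105)/35 + 1229/18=78.23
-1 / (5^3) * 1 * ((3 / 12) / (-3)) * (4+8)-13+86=9126 / 125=73.01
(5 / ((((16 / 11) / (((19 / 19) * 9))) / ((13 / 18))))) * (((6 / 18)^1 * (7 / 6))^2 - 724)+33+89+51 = -165893141 / 10368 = -16000.50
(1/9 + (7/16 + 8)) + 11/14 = 9409/1008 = 9.33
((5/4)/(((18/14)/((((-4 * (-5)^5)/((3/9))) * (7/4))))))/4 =765625/48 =15950.52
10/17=0.59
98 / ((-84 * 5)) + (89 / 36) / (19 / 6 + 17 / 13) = 557 / 1745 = 0.32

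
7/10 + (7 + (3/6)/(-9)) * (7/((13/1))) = 2597/585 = 4.44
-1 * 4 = -4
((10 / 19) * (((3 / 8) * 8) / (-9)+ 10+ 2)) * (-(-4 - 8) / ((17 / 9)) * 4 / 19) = 50400 / 6137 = 8.21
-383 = -383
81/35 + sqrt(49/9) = 488/105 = 4.65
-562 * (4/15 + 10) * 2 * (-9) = 103857.60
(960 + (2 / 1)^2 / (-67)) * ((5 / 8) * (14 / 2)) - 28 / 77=6189879 / 1474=4199.38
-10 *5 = -50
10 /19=0.53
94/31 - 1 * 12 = -278/31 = -8.97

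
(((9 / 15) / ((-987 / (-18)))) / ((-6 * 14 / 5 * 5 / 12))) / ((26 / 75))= -135 / 29939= -0.00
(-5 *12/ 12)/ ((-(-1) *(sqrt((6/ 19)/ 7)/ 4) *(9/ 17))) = -170 *sqrt(798)/ 27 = -177.86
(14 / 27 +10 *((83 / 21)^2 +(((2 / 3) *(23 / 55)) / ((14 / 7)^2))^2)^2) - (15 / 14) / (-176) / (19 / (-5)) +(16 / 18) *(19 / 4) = 2446.51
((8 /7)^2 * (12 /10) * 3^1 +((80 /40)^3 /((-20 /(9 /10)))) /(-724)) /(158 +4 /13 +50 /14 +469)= 54218853 /7273847000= 0.01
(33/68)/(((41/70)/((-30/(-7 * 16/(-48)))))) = -7425/697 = -10.65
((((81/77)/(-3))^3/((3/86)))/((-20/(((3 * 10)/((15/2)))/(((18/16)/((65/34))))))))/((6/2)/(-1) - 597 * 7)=-543348/5409459517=-0.00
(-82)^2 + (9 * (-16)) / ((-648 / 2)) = 60520 / 9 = 6724.44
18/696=3/116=0.03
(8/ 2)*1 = 4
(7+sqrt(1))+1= 9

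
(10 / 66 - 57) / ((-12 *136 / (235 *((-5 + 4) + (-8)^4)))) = 50147825 / 1496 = 33521.27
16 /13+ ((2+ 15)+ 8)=341 /13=26.23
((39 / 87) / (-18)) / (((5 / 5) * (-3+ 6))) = -13 / 1566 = -0.01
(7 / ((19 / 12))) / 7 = 12 / 19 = 0.63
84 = 84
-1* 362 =-362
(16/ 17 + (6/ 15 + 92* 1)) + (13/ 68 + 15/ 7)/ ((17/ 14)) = 275311/ 2890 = 95.26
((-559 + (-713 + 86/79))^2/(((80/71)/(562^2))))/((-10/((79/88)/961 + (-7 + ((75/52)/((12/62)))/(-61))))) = 3373649022650606331613913/10463414704600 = 322423330996.09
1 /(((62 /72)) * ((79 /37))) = 1332 /2449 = 0.54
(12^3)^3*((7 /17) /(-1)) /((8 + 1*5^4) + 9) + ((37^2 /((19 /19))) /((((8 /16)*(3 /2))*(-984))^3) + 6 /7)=-16937332645443969445 /5117994614376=-3309368.99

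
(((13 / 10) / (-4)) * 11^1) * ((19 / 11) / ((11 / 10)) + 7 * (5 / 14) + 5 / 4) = -6695 / 352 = -19.02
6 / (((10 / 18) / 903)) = 48762 / 5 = 9752.40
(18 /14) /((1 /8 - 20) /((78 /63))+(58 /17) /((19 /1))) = -604656 /7465031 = -0.08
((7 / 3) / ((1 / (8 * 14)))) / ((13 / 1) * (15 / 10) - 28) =-30.75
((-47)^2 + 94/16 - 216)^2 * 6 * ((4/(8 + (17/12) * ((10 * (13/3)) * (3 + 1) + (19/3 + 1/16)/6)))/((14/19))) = 3148327141272/6170549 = 510218.32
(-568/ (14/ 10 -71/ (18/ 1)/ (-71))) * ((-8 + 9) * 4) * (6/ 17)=-550.91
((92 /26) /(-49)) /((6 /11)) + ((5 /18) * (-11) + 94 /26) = 377 /882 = 0.43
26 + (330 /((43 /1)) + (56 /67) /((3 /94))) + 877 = 936.86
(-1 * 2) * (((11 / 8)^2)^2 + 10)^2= -3091471201 / 8388608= -368.53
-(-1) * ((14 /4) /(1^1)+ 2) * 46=253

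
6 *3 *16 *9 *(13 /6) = 5616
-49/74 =-0.66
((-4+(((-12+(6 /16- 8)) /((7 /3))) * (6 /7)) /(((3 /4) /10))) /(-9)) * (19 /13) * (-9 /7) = -93214 /4459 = -20.90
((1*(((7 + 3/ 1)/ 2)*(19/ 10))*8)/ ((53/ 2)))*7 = 1064/ 53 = 20.08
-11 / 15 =-0.73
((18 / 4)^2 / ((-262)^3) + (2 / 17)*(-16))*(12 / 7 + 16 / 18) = -94383909001 / 19261643688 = -4.90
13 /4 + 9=12.25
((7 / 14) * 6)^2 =9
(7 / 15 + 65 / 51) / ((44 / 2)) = 74 / 935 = 0.08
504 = 504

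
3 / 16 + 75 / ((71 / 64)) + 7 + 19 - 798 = -799979 / 1136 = -704.21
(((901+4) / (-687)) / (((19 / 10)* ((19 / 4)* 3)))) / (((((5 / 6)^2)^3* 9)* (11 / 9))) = -7506432 / 568349375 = -0.01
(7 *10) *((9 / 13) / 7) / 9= 10 / 13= 0.77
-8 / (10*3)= -4 / 15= -0.27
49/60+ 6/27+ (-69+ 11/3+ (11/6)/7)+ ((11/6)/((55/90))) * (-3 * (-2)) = -46.03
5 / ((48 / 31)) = 155 / 48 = 3.23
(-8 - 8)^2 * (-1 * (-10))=2560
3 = 3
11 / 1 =11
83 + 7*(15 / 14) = 181 / 2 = 90.50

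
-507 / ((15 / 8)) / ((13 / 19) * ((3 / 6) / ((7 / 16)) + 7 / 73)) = -1009736 / 3165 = -319.03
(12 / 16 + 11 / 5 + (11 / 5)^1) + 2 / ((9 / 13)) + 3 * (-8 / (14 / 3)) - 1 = 2389 / 1260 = 1.90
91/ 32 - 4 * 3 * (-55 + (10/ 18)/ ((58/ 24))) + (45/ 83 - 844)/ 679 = 4922431581/ 7471328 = 658.84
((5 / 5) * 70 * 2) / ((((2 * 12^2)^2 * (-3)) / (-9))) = 35 / 6912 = 0.01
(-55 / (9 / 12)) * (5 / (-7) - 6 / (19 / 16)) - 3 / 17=2867383 / 6783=422.73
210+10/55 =210.18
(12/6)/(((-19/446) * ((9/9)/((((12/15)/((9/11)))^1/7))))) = -39248/5985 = -6.56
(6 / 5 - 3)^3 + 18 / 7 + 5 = 1522 / 875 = 1.74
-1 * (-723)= 723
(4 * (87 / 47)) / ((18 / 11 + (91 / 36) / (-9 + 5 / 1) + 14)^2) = 873151488 / 26548903583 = 0.03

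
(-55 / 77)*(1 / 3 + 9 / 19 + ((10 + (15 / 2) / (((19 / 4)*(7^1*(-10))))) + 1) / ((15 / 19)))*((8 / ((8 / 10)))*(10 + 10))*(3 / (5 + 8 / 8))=-2935000 / 2793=-1050.84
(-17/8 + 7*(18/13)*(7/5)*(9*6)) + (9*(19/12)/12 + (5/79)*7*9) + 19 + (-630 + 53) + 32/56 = 102578249/575120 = 178.36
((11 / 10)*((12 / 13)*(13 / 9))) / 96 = 11 / 720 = 0.02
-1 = -1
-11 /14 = -0.79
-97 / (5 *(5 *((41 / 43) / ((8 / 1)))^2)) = -11478592 / 42025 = -273.14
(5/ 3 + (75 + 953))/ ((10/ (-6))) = -3089/ 5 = -617.80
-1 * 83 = -83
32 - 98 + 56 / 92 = -1504 / 23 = -65.39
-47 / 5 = -9.40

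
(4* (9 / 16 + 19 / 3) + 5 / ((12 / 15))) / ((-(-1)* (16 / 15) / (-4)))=-126.88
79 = 79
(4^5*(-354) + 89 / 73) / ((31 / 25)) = -661552975 / 2263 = -292334.50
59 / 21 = 2.81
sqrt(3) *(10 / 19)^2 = 100 *sqrt(3) / 361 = 0.48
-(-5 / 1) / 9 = 5 / 9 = 0.56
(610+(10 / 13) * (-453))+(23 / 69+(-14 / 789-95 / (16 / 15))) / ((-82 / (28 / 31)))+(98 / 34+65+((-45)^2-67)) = 1352431218189 / 590994664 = 2288.40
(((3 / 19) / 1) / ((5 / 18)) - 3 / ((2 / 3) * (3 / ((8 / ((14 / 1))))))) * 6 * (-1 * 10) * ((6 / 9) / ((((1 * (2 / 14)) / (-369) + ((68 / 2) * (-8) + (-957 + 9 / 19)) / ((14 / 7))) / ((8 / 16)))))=-70848 / 7536553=-0.01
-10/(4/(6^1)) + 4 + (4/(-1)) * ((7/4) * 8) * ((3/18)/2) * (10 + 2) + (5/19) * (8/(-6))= -3839/57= -67.35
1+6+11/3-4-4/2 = 14/3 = 4.67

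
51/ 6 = 17/ 2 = 8.50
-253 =-253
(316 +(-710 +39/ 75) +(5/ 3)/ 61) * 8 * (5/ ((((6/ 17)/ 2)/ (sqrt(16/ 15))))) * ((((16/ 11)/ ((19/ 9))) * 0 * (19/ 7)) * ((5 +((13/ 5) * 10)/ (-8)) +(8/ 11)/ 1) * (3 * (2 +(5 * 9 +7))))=0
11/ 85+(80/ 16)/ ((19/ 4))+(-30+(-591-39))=-658.82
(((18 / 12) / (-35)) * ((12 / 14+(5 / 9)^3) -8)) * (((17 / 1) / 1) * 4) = 20.32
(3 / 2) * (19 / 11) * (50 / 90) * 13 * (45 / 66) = 6175 / 484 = 12.76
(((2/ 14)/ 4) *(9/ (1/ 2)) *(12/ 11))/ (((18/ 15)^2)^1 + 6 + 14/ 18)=12150/ 142373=0.09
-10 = -10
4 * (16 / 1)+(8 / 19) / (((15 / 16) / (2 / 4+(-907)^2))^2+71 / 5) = 1662724210183695296 / 25968034633900679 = 64.03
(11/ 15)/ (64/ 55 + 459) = 121/ 75927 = 0.00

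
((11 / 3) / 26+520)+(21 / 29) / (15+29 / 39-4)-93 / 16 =2131624709 / 4143984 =514.39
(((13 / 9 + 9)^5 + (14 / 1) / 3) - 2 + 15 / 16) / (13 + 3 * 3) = 117428048743 / 20785248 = 5649.59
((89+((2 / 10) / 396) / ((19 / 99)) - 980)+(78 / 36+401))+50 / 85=-9442759 / 19380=-487.24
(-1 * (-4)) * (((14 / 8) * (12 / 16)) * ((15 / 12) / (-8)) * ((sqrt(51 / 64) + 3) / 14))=-0.23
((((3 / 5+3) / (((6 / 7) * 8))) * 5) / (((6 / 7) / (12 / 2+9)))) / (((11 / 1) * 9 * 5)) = 49 / 528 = 0.09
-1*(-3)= 3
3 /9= 1 /3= 0.33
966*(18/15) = 5796/5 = 1159.20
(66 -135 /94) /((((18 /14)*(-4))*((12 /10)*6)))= -70805 /40608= -1.74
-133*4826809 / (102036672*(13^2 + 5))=-641965597 / 17754380928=-0.04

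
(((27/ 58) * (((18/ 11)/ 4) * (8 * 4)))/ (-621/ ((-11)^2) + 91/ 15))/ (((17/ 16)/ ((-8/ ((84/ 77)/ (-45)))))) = 52925400/ 26129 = 2025.54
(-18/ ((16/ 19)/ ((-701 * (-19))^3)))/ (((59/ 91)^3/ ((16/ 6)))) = -101487811963596322173/ 205379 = -494148924493722.93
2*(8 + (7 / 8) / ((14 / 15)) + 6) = 239 / 8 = 29.88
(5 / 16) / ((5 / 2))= 1 / 8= 0.12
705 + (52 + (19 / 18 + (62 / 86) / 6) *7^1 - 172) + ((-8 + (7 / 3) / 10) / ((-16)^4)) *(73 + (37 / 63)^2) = 99526210235693 / 167772487680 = 593.22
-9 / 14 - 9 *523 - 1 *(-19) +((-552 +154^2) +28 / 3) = 776357 / 42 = 18484.69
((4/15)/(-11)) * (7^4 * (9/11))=-28812/605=-47.62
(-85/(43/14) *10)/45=-2380/387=-6.15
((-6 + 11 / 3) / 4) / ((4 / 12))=-7 / 4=-1.75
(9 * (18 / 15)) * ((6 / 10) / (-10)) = -81 / 125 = -0.65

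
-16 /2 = -8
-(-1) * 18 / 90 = 1 / 5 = 0.20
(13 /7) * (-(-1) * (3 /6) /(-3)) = -13 /42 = -0.31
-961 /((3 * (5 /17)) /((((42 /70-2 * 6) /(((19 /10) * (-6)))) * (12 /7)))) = -65348 /35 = -1867.09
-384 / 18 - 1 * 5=-79 / 3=-26.33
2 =2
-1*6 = -6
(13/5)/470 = 13/2350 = 0.01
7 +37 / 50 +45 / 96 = 6567 / 800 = 8.21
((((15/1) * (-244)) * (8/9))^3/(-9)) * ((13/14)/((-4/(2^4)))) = -24172568576000/1701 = -14210798692.53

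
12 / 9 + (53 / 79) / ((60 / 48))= 2216 / 1185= 1.87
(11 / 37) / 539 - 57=-103340 / 1813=-57.00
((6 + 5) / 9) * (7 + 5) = 44 / 3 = 14.67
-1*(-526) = 526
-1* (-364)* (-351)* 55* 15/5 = -21081060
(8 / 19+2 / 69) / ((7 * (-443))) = -0.00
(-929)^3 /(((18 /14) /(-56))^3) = 48295352809349632 /729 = 66248769285801.96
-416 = -416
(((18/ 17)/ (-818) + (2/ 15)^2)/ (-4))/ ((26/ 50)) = -0.01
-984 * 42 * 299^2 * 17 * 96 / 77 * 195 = -167974551912960 / 11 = -15270413810269.09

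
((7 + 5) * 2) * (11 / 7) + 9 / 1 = 327 / 7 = 46.71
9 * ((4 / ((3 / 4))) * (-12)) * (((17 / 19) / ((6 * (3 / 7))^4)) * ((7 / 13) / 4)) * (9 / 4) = -285719 / 80028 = -3.57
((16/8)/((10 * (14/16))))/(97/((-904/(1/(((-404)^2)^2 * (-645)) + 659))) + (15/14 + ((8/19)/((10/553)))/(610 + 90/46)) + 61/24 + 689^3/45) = 19938700387292490547200/634039113146832479091281931541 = 0.00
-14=-14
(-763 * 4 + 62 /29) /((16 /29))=-44223 /8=-5527.88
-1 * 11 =-11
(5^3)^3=1953125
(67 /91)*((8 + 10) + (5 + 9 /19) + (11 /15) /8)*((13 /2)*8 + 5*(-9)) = 121.45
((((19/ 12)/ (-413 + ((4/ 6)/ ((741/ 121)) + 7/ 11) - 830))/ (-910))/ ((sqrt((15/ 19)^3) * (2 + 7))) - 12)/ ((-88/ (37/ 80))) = 111/ 1760 - 253783 * sqrt(285)/ 3674384501760000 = 0.06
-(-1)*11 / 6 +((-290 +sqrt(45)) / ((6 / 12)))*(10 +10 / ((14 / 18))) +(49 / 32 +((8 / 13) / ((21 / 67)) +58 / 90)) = -248061911 / 18720 +960*sqrt(5) / 7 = -12944.51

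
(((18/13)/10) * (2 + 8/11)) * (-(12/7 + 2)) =-108/77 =-1.40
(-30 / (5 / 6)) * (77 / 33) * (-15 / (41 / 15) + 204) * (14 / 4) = -2392866 / 41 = -58362.59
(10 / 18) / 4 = 0.14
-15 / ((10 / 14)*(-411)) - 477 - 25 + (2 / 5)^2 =-1718627 / 3425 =-501.79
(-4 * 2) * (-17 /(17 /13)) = 104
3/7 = 0.43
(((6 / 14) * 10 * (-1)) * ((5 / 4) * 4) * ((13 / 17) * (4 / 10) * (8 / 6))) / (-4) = 2.18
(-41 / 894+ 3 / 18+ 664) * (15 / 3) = 494770 / 149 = 3320.60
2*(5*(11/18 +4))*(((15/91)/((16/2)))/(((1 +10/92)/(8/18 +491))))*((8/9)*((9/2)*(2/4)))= 211087675/250614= 842.28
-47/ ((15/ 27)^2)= -3807/ 25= -152.28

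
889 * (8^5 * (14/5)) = 407830528/5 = 81566105.60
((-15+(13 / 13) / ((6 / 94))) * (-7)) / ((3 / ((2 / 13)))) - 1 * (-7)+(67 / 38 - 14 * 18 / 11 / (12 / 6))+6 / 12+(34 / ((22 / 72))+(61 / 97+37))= 347420308 / 2371941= 146.47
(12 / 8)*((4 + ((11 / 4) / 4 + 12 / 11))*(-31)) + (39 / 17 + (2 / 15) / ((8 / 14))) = -23891291 / 89760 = -266.17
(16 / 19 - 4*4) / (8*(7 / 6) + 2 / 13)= -5616 / 3515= -1.60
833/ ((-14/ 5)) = -595/ 2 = -297.50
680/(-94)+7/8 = -2391/376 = -6.36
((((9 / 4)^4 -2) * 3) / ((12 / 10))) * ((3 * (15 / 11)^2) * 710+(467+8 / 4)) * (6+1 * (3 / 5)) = 9726773853 / 5632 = 1727055.02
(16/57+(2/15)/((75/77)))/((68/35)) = 31241/145350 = 0.21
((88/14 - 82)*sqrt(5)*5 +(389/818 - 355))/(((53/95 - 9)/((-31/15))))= -780425*sqrt(5)/8421 - 56936863/656036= -294.02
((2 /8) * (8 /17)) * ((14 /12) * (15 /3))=35 /51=0.69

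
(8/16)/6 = 1/12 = 0.08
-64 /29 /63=-64 /1827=-0.04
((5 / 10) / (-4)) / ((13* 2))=-1 / 208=-0.00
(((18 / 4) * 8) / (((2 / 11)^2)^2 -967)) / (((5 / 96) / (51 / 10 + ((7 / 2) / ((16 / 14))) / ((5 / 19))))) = -11.96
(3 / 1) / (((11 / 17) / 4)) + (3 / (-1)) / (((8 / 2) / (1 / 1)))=783 / 44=17.80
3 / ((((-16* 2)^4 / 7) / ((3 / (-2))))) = -63 / 2097152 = -0.00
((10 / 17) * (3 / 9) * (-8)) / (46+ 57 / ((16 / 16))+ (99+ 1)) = -80 / 10353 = -0.01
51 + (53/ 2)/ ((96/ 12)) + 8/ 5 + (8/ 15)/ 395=5300633/ 94800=55.91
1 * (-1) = -1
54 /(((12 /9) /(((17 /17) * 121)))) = 4900.50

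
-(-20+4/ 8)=39/ 2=19.50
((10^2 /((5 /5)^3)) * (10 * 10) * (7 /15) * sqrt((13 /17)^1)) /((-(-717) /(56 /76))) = 196000 * sqrt(221) /694773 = 4.19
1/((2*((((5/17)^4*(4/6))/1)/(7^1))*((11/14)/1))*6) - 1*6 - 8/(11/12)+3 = 137.09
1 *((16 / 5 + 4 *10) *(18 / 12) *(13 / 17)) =4212 / 85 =49.55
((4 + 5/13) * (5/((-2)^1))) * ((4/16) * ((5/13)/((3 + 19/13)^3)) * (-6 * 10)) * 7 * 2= 1945125/195112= 9.97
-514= -514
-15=-15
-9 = -9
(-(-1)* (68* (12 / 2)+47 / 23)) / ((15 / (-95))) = -179189 / 69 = -2596.94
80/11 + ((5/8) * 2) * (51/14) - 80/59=380535/36344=10.47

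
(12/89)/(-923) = -12/82147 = -0.00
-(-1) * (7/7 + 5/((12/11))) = 67/12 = 5.58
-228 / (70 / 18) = -2052 / 35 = -58.63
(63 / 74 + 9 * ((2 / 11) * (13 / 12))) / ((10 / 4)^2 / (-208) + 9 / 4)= 888576 / 751729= 1.18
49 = 49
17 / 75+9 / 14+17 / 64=38141 / 33600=1.14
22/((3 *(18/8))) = 3.26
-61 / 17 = -3.59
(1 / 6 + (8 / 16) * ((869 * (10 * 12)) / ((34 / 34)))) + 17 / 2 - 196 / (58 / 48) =4522822 / 87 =51986.46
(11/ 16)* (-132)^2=11979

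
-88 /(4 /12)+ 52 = -212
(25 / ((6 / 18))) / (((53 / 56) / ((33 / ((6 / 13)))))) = 300300 / 53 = 5666.04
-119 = -119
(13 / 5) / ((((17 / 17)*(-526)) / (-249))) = 3237 / 2630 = 1.23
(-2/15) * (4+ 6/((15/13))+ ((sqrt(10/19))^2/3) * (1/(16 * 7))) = -1.23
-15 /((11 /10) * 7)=-150 /77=-1.95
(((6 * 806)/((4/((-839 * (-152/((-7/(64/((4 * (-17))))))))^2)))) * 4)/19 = 1059702000254976/14161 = 74832427106.49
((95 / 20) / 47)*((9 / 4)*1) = 171 / 752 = 0.23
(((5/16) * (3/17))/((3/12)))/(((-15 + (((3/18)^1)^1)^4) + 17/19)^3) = -0.00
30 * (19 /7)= 570 /7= 81.43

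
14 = 14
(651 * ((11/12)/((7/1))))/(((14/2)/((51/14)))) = 17391/392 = 44.36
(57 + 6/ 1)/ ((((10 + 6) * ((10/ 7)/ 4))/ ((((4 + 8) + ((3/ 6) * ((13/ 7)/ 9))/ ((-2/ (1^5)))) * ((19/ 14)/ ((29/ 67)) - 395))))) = -479041067/ 9280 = -51620.80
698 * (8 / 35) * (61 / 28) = 85156 / 245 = 347.58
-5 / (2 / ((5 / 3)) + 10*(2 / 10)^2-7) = 25 / 27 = 0.93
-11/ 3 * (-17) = 187/ 3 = 62.33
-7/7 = -1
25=25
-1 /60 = -0.02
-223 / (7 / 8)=-1784 / 7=-254.86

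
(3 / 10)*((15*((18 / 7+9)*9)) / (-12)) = -2187 / 56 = -39.05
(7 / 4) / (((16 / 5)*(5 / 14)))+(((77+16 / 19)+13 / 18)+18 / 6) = 454699 / 5472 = 83.10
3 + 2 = 5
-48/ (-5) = 48/ 5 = 9.60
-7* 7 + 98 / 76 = -1813 / 38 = -47.71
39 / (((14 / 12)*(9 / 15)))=390 / 7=55.71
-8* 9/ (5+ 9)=-5.14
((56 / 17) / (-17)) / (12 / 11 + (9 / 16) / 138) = -453376 / 2561985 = -0.18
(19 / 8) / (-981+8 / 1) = -19 / 7784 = -0.00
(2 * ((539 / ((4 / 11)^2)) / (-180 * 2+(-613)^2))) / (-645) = -65219 / 1937110440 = -0.00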